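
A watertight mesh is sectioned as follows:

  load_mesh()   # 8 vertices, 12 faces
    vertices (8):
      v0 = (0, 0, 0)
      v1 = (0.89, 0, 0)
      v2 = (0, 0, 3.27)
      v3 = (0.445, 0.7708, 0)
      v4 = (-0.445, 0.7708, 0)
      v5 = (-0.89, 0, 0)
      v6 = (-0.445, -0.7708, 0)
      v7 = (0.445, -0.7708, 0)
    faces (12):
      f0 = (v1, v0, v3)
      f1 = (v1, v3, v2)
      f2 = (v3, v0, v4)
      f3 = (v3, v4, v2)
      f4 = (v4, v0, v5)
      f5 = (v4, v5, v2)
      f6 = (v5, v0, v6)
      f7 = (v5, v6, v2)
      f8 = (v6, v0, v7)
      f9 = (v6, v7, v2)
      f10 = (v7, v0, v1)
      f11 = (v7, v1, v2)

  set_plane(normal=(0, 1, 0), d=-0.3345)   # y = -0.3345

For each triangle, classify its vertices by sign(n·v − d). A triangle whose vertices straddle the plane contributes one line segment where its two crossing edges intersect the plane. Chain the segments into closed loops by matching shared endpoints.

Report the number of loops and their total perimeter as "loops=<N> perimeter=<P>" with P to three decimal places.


loops=1 perimeter=5.617

Straddling triangles (6 of 12):
  (v5,v0,v6) [++-] → (-0.193114, -0.3345, 0)–(-0.696886, -0.3345, 0)  len=0.5038
  (v5,v6,v2) [+-+] → (-0.696886, -0.3345, 0)–(-0.193114, -0.3345, 1.85094)  len=1.9183
  (v6,v0,v7) [-+-] → (-0.193114, -0.3345, 0)–(0.193114, -0.3345, 0)  len=0.3862
  (v6,v7,v2) [--+] → (0.193114, -0.3345, 1.85094)–(-0.193114, -0.3345, 1.85094)  len=0.3862
  (v7,v0,v1) [-++] → (0.193114, -0.3345, 0)–(0.696886, -0.3345, 0)  len=0.5038
  (v7,v1,v2) [-++] → (0.696886, -0.3345, 0)–(0.193114, -0.3345, 1.85094)  len=1.9183

Chained into 1 loop(s):
  loop 1: 6 segments, perimeter = 5.6165
Total perimeter = 5.617


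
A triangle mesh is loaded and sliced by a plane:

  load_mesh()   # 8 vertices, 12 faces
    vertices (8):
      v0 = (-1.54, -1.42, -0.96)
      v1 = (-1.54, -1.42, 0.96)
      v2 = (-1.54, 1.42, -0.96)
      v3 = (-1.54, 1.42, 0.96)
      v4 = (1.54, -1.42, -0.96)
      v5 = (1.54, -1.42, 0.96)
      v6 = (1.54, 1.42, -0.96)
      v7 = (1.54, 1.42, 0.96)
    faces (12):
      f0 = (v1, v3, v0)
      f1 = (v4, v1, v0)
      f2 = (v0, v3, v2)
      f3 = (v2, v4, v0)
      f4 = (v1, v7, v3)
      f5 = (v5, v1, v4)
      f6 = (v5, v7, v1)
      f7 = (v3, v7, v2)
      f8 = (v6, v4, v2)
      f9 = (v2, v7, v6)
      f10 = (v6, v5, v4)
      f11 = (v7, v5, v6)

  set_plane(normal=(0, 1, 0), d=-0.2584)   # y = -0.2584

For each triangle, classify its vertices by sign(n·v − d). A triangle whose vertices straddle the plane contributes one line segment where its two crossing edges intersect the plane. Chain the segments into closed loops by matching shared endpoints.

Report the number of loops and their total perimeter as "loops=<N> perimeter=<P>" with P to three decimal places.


loops=1 perimeter=10.000

Straddling triangles (8 of 12):
  (v1,v3,v0) [-+-] → (-1.54, -0.2584, 0.96)–(-1.54, -0.2584, -0.174693)  len=1.1347
  (v0,v3,v2) [-++] → (-1.54, -0.2584, -0.174693)–(-1.54, -0.2584, -0.96)  len=0.7853
  (v2,v4,v0) [+--] → (0.280237, -0.2584, -0.96)–(-1.54, -0.2584, -0.96)  len=1.8202
  (v1,v7,v3) [-++] → (-0.280237, -0.2584, 0.96)–(-1.54, -0.2584, 0.96)  len=1.2598
  (v5,v7,v1) [-+-] → (1.54, -0.2584, 0.96)–(-0.280237, -0.2584, 0.96)  len=1.8202
  (v6,v4,v2) [+-+] → (1.54, -0.2584, -0.96)–(0.280237, -0.2584, -0.96)  len=1.2598
  (v6,v5,v4) [+--] → (1.54, -0.2584, 0.174693)–(1.54, -0.2584, -0.96)  len=1.1347
  (v7,v5,v6) [+-+] → (1.54, -0.2584, 0.96)–(1.54, -0.2584, 0.174693)  len=0.7853

Chained into 1 loop(s):
  loop 1: 8 segments, perimeter = 10.0000
Total perimeter = 10.000


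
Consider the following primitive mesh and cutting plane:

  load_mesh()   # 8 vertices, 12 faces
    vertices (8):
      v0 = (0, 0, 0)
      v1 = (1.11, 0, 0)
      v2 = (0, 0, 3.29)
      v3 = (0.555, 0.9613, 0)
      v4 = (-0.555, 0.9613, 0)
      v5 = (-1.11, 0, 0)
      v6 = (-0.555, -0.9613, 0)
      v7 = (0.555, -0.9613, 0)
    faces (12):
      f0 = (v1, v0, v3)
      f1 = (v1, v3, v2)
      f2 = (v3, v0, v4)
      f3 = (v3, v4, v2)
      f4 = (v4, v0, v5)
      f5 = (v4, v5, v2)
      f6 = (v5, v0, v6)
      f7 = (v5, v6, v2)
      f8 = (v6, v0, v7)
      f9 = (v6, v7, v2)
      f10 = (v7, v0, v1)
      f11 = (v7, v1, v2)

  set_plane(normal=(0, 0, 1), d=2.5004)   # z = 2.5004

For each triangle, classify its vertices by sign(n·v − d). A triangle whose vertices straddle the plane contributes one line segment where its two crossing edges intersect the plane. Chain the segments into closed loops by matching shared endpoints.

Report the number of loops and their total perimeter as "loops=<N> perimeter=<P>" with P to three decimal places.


Straddling triangles (6 of 12):
  (v1,v3,v2) [--+] → (0.1332, 0.230712, 2.5004)–(0.2664, 0, 2.5004)  len=0.2664
  (v3,v4,v2) [--+] → (-0.1332, 0.230712, 2.5004)–(0.1332, 0.230712, 2.5004)  len=0.2664
  (v4,v5,v2) [--+] → (-0.2664, 0, 2.5004)–(-0.1332, 0.230712, 2.5004)  len=0.2664
  (v5,v6,v2) [--+] → (-0.1332, -0.230712, 2.5004)–(-0.2664, 0, 2.5004)  len=0.2664
  (v6,v7,v2) [--+] → (0.1332, -0.230712, 2.5004)–(-0.1332, -0.230712, 2.5004)  len=0.2664
  (v7,v1,v2) [--+] → (0.2664, 0, 2.5004)–(0.1332, -0.230712, 2.5004)  len=0.2664

Chained into 1 loop(s):
  loop 1: 6 segments, perimeter = 1.5984
Total perimeter = 1.598

loops=1 perimeter=1.598


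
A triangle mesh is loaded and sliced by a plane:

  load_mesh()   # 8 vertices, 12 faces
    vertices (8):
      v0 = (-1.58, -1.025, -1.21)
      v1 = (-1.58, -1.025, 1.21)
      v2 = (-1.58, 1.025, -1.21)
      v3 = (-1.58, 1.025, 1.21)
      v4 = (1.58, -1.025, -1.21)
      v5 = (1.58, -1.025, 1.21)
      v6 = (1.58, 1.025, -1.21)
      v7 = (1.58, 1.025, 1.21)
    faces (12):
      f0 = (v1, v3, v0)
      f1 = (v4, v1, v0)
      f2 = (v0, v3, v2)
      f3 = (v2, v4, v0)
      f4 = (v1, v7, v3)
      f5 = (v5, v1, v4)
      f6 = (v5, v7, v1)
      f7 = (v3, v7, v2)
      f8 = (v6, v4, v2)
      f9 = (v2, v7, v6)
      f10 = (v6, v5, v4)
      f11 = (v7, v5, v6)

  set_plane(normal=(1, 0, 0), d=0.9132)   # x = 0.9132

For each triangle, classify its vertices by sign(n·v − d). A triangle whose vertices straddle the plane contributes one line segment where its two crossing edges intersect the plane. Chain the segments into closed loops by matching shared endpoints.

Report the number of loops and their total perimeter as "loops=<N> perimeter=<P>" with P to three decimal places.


Straddling triangles (8 of 12):
  (v4,v1,v0) [+--] → (0.9132, -1.025, -0.699349)–(0.9132, -1.025, -1.21)  len=0.5107
  (v2,v4,v0) [-+-] → (0.9132, -0.592424, -1.21)–(0.9132, -1.025, -1.21)  len=0.4326
  (v1,v7,v3) [-+-] → (0.9132, 0.592424, 1.21)–(0.9132, 1.025, 1.21)  len=0.4326
  (v5,v1,v4) [+-+] → (0.9132, -1.025, 1.21)–(0.9132, -1.025, -0.699349)  len=1.9093
  (v5,v7,v1) [++-] → (0.9132, 0.592424, 1.21)–(0.9132, -1.025, 1.21)  len=1.6174
  (v3,v7,v2) [-+-] → (0.9132, 1.025, 1.21)–(0.9132, 1.025, 0.699349)  len=0.5107
  (v6,v4,v2) [++-] → (0.9132, -0.592424, -1.21)–(0.9132, 1.025, -1.21)  len=1.6174
  (v2,v7,v6) [-++] → (0.9132, 1.025, 0.699349)–(0.9132, 1.025, -1.21)  len=1.9093

Chained into 1 loop(s):
  loop 1: 8 segments, perimeter = 8.9400
Total perimeter = 8.940

loops=1 perimeter=8.940


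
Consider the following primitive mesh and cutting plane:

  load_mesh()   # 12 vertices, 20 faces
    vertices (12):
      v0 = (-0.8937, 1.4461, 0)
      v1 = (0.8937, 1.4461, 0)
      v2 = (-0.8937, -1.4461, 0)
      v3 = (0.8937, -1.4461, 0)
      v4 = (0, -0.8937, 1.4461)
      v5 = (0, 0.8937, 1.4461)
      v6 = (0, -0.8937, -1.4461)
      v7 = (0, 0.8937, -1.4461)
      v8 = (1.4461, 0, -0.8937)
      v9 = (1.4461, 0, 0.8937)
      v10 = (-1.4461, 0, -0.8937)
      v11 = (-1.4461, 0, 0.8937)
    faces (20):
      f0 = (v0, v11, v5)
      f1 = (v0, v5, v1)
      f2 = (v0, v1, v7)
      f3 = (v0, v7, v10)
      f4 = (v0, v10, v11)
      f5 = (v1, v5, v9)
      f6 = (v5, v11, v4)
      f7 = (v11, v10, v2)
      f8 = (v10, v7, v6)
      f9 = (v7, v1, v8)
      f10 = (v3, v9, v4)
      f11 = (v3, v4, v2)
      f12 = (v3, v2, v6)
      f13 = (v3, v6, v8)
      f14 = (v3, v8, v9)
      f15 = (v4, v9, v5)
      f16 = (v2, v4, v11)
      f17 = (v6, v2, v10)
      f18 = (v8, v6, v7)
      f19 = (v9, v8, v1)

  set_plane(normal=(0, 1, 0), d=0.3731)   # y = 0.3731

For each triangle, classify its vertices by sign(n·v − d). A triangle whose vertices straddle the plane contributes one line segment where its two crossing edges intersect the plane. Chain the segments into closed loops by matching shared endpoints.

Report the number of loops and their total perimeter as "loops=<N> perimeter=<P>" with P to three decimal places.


Straddling triangles (10 of 20):
  (v0,v11,v5) [+-+] → (-1.30358, 0.3731, 0.663122)–(-0.842385, 0.3731, 1.12431)  len=0.6522
  (v0,v7,v10) [++-] → (-0.842385, 0.3731, -1.12431)–(-1.30358, 0.3731, -0.663122)  len=0.6522
  (v0,v10,v11) [+--] → (-1.30358, 0.3731, -0.663122)–(-1.30358, 0.3731, 0.663122)  len=1.3262
  (v1,v5,v9) [++-] → (0.842385, 0.3731, 1.12431)–(1.30358, 0.3731, 0.663122)  len=0.6522
  (v5,v11,v4) [+--] → (-0.842385, 0.3731, 1.12431)–(0, 0.3731, 1.4461)  len=0.9018
  (v10,v7,v6) [-+-] → (-0.842385, 0.3731, -1.12431)–(0, 0.3731, -1.4461)  len=0.9018
  (v7,v1,v8) [++-] → (1.30358, 0.3731, -0.663122)–(0.842385, 0.3731, -1.12431)  len=0.6522
  (v4,v9,v5) [--+] → (0.842385, 0.3731, 1.12431)–(0, 0.3731, 1.4461)  len=0.9018
  (v8,v6,v7) [--+] → (0, 0.3731, -1.4461)–(0.842385, 0.3731, -1.12431)  len=0.9018
  (v9,v8,v1) [--+] → (1.30358, 0.3731, -0.663122)–(1.30358, 0.3731, 0.663122)  len=1.3262

Chained into 1 loop(s):
  loop 1: 10 segments, perimeter = 8.8684
Total perimeter = 8.868

loops=1 perimeter=8.868


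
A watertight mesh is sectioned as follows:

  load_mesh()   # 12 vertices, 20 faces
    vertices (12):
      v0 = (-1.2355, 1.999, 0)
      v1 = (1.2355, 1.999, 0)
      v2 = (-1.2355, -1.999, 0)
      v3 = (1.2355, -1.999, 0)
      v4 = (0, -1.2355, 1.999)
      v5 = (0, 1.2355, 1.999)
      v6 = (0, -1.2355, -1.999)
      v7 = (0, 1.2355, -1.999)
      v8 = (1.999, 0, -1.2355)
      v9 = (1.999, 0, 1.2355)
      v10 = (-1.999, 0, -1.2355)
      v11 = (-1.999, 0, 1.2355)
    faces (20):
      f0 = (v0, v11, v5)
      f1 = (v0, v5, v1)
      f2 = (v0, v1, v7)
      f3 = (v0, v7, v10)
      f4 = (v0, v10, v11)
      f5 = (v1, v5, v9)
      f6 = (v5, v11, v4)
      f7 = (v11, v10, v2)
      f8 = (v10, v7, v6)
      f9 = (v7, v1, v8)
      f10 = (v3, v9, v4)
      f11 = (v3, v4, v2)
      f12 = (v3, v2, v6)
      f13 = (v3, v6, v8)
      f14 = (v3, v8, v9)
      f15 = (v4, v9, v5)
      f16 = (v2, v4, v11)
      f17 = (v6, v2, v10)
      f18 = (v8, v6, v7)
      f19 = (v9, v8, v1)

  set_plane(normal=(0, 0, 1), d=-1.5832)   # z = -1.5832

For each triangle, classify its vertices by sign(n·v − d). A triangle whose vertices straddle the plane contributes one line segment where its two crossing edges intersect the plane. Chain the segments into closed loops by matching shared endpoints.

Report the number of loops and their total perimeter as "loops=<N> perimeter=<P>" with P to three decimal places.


loops=1 perimeter=7.983

Straddling triangles (8 of 20):
  (v0,v1,v7) [++-] → (0.256989, 1.39431, -1.5832)–(-0.256989, 1.39431, -1.5832)  len=0.5140
  (v0,v7,v10) [+-+] → (-0.256989, 1.39431, -1.5832)–(-1.08865, 0.56265, -1.5832)  len=1.1761
  (v10,v7,v6) [+--] → (-1.08865, 0.56265, -1.5832)–(-1.08865, -0.56265, -1.5832)  len=1.1253
  (v7,v1,v8) [-++] → (0.256989, 1.39431, -1.5832)–(1.08865, 0.56265, -1.5832)  len=1.1761
  (v3,v2,v6) [++-] → (-0.256989, -1.39431, -1.5832)–(0.256989, -1.39431, -1.5832)  len=0.5140
  (v3,v6,v8) [+-+] → (0.256989, -1.39431, -1.5832)–(1.08865, -0.56265, -1.5832)  len=1.1761
  (v6,v2,v10) [-++] → (-0.256989, -1.39431, -1.5832)–(-1.08865, -0.56265, -1.5832)  len=1.1761
  (v8,v6,v7) [+--] → (1.08865, -0.56265, -1.5832)–(1.08865, 0.56265, -1.5832)  len=1.1253

Chained into 1 loop(s):
  loop 1: 8 segments, perimeter = 7.9831
Total perimeter = 7.983


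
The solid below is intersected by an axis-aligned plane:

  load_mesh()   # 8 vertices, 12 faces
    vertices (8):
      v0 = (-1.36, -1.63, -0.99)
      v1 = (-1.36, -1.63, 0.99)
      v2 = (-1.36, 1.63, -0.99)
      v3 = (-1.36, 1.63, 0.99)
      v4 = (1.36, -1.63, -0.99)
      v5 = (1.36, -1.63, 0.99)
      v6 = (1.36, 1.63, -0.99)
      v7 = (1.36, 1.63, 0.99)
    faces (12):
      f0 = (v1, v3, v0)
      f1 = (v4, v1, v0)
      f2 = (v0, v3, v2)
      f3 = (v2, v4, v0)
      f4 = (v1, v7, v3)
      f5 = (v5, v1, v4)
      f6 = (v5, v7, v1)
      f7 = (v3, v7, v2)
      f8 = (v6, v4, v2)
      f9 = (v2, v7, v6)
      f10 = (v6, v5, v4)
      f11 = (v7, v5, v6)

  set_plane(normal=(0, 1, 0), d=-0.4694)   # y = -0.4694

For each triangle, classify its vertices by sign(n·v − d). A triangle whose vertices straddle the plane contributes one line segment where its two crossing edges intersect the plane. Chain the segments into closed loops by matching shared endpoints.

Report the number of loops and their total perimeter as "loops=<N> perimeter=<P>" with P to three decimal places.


loops=1 perimeter=9.400

Straddling triangles (8 of 12):
  (v1,v3,v0) [-+-] → (-1.36, -0.4694, 0.99)–(-1.36, -0.4694, -0.285096)  len=1.2751
  (v0,v3,v2) [-++] → (-1.36, -0.4694, -0.285096)–(-1.36, -0.4694, -0.99)  len=0.7049
  (v2,v4,v0) [+--] → (0.391647, -0.4694, -0.99)–(-1.36, -0.4694, -0.99)  len=1.7516
  (v1,v7,v3) [-++] → (-0.391647, -0.4694, 0.99)–(-1.36, -0.4694, 0.99)  len=0.9684
  (v5,v7,v1) [-+-] → (1.36, -0.4694, 0.99)–(-0.391647, -0.4694, 0.99)  len=1.7516
  (v6,v4,v2) [+-+] → (1.36, -0.4694, -0.99)–(0.391647, -0.4694, -0.99)  len=0.9684
  (v6,v5,v4) [+--] → (1.36, -0.4694, 0.285096)–(1.36, -0.4694, -0.99)  len=1.2751
  (v7,v5,v6) [+-+] → (1.36, -0.4694, 0.99)–(1.36, -0.4694, 0.285096)  len=0.7049

Chained into 1 loop(s):
  loop 1: 8 segments, perimeter = 9.4000
Total perimeter = 9.400


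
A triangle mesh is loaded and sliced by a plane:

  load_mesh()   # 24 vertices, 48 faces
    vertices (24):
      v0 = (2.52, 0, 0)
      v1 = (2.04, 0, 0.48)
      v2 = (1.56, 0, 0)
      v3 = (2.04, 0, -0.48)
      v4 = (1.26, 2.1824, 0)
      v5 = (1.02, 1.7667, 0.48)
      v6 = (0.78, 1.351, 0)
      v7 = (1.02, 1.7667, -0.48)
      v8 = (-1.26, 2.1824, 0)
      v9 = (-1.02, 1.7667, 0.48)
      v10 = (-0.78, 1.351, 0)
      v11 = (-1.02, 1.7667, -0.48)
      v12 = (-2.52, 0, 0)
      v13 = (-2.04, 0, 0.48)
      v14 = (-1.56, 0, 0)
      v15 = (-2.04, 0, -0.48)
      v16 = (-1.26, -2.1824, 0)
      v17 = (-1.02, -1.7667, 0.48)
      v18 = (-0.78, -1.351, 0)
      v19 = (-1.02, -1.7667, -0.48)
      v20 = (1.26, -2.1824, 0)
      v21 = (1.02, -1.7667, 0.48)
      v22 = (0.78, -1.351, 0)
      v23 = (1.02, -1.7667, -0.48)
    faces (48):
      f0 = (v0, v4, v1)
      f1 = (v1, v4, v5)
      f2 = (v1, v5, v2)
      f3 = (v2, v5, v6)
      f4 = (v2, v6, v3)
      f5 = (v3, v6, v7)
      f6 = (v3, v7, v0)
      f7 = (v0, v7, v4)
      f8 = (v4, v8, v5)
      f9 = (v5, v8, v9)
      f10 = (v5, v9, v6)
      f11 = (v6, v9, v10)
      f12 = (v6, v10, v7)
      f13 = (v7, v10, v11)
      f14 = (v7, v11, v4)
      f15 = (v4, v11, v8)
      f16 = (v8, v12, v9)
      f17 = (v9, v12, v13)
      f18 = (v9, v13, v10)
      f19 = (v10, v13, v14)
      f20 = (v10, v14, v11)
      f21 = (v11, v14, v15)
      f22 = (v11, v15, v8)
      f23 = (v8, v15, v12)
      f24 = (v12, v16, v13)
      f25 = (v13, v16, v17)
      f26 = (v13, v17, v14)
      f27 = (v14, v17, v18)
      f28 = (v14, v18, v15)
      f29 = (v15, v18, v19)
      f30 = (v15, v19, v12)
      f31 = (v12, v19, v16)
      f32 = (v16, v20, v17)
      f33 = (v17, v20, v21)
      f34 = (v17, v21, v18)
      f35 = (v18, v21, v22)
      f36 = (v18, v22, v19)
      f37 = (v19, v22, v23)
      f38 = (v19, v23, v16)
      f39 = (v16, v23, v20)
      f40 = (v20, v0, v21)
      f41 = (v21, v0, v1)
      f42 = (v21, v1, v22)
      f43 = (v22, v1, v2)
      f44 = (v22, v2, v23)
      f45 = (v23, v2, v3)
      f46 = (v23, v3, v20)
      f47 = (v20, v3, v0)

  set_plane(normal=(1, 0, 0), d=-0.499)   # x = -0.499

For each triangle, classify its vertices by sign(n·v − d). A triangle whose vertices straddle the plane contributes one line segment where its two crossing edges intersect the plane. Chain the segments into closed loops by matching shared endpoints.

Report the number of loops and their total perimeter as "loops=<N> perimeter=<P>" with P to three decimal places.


loops=2 perimeter=5.080

Straddling triangles (16 of 48):
  (v4,v8,v5) [+-+] → (-0.499, 2.1824, 0)–(-0.499, 2.04365, 0.160211)  len=0.2119
  (v5,v8,v9) [+--] → (-0.499, 2.04365, 0.160211)–(-0.499, 1.7667, 0.48)  len=0.4230
  (v5,v9,v6) [+-+] → (-0.499, 1.7667, 0.48)–(-0.499, 1.64638, 0.341067)  len=0.1838
  (v6,v9,v10) [+--] → (-0.499, 1.64638, 0.341067)–(-0.499, 1.351, 0)  len=0.4512
  (v6,v10,v7) [+-+] → (-0.499, 1.351, 0)–(-0.499, 1.4159, -0.0749333)  len=0.0991
  (v7,v10,v11) [+--] → (-0.499, 1.4159, -0.0749333)–(-0.499, 1.7667, -0.48)  len=0.5359
  (v7,v11,v4) [+-+] → (-0.499, 1.7667, -0.48)–(-0.499, 1.86169, -0.370316)  len=0.1451
  (v4,v11,v8) [+--] → (-0.499, 1.86169, -0.370316)–(-0.499, 2.1824, 0)  len=0.4899
  (v16,v20,v17) [-+-] → (-0.499, -2.1824, 0)–(-0.499, -1.86169, 0.370316)  len=0.4899
  (v17,v20,v21) [-++] → (-0.499, -1.86169, 0.370316)–(-0.499, -1.7667, 0.48)  len=0.1451
  (v17,v21,v18) [-+-] → (-0.499, -1.7667, 0.48)–(-0.499, -1.4159, 0.0749333)  len=0.5359
  (v18,v21,v22) [-++] → (-0.499, -1.4159, 0.0749333)–(-0.499, -1.351, 0)  len=0.0991
  (v18,v22,v19) [-+-] → (-0.499, -1.351, 0)–(-0.499, -1.64638, -0.341067)  len=0.4512
  (v19,v22,v23) [-++] → (-0.499, -1.64638, -0.341067)–(-0.499, -1.7667, -0.48)  len=0.1838
  (v19,v23,v16) [-+-] → (-0.499, -1.7667, -0.48)–(-0.499, -2.04365, -0.160211)  len=0.4230
  (v16,v23,v20) [-++] → (-0.499, -2.04365, -0.160211)–(-0.499, -2.1824, 0)  len=0.2119

Chained into 2 loop(s):
  loop 1: 8 segments, perimeter = 2.5399
  loop 2: 8 segments, perimeter = 2.5399
Total perimeter = 5.080


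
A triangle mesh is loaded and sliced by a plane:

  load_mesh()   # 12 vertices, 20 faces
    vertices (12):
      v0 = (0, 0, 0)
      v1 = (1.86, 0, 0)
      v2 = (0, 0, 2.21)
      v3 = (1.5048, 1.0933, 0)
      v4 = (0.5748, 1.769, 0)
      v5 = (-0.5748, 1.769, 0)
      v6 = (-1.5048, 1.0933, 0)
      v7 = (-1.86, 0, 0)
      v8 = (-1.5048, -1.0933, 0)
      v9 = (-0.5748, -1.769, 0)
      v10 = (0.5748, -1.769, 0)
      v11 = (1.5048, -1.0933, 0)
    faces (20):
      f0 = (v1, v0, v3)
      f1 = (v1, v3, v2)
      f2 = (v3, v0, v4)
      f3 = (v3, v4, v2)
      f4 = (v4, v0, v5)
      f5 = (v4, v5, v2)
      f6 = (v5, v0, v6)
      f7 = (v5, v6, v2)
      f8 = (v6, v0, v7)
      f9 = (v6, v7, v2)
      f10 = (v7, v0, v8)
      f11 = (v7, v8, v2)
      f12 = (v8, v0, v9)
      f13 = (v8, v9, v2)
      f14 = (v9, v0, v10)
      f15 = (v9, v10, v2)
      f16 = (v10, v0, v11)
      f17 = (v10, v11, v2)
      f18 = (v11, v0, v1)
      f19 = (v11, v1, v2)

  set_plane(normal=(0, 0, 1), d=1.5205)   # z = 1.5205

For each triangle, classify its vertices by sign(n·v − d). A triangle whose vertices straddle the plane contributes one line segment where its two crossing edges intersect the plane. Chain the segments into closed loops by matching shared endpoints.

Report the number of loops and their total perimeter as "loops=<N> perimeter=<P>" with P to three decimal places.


loops=1 perimeter=3.587

Straddling triangles (10 of 20):
  (v1,v3,v2) [--+] → (0.469484, 0.3411, 1.5205)–(0.580303, 0, 1.5205)  len=0.3587
  (v3,v4,v2) [--+] → (0.179332, 0.551912, 1.5205)–(0.469484, 0.3411, 1.5205)  len=0.3586
  (v4,v5,v2) [--+] → (-0.179332, 0.551912, 1.5205)–(0.179332, 0.551912, 1.5205)  len=0.3587
  (v5,v6,v2) [--+] → (-0.469484, 0.3411, 1.5205)–(-0.179332, 0.551912, 1.5205)  len=0.3586
  (v6,v7,v2) [--+] → (-0.580303, 0, 1.5205)–(-0.469484, 0.3411, 1.5205)  len=0.3587
  (v7,v8,v2) [--+] → (-0.469484, -0.3411, 1.5205)–(-0.580303, 0, 1.5205)  len=0.3587
  (v8,v9,v2) [--+] → (-0.179332, -0.551912, 1.5205)–(-0.469484, -0.3411, 1.5205)  len=0.3586
  (v9,v10,v2) [--+] → (0.179332, -0.551912, 1.5205)–(-0.179332, -0.551912, 1.5205)  len=0.3587
  (v10,v11,v2) [--+] → (0.469484, -0.3411, 1.5205)–(0.179332, -0.551912, 1.5205)  len=0.3586
  (v11,v1,v2) [--+] → (0.580303, 0, 1.5205)–(0.469484, -0.3411, 1.5205)  len=0.3587

Chained into 1 loop(s):
  loop 1: 10 segments, perimeter = 3.5865
Total perimeter = 3.587


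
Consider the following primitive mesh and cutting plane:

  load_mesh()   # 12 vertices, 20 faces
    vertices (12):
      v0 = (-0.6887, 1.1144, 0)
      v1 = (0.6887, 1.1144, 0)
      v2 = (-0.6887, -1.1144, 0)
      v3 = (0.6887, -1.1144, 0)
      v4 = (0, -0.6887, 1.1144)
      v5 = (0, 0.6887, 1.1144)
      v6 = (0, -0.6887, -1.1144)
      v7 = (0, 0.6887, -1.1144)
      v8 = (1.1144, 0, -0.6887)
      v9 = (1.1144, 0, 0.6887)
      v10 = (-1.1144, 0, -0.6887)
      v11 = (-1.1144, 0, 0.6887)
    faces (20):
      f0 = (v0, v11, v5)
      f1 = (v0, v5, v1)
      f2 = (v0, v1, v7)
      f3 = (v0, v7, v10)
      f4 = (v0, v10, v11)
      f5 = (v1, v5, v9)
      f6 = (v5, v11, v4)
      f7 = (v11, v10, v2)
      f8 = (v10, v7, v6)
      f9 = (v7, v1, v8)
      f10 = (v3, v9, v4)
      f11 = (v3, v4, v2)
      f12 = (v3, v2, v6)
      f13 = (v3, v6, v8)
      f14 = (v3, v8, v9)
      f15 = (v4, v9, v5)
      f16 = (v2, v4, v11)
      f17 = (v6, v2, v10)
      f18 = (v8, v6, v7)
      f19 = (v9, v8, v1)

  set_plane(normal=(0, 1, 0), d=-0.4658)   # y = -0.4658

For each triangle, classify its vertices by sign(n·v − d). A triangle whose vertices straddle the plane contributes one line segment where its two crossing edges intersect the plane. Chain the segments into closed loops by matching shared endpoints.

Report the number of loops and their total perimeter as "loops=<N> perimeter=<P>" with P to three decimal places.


Straddling triangles (10 of 20):
  (v5,v11,v4) [++-] → (-0.360679, -0.4658, 0.976621)–(0, -0.4658, 1.1144)  len=0.3861
  (v11,v10,v2) [++-] → (-0.936465, -0.4658, -0.400835)–(-0.936465, -0.4658, 0.400835)  len=0.8017
  (v10,v7,v6) [++-] → (0, -0.4658, -1.1144)–(-0.360679, -0.4658, -0.976621)  len=0.3861
  (v3,v9,v4) [-+-] → (0.936465, -0.4658, 0.400835)–(0.360679, -0.4658, 0.976621)  len=0.8143
  (v3,v6,v8) [--+] → (0.360679, -0.4658, -0.976621)–(0.936465, -0.4658, -0.400835)  len=0.8143
  (v3,v8,v9) [-++] → (0.936465, -0.4658, -0.400835)–(0.936465, -0.4658, 0.400835)  len=0.8017
  (v4,v9,v5) [-++] → (0.360679, -0.4658, 0.976621)–(0, -0.4658, 1.1144)  len=0.3861
  (v2,v4,v11) [--+] → (-0.360679, -0.4658, 0.976621)–(-0.936465, -0.4658, 0.400835)  len=0.8143
  (v6,v2,v10) [--+] → (-0.936465, -0.4658, -0.400835)–(-0.360679, -0.4658, -0.976621)  len=0.8143
  (v8,v6,v7) [+-+] → (0.360679, -0.4658, -0.976621)–(0, -0.4658, -1.1144)  len=0.3861

Chained into 1 loop(s):
  loop 1: 10 segments, perimeter = 6.4049
Total perimeter = 6.405

loops=1 perimeter=6.405


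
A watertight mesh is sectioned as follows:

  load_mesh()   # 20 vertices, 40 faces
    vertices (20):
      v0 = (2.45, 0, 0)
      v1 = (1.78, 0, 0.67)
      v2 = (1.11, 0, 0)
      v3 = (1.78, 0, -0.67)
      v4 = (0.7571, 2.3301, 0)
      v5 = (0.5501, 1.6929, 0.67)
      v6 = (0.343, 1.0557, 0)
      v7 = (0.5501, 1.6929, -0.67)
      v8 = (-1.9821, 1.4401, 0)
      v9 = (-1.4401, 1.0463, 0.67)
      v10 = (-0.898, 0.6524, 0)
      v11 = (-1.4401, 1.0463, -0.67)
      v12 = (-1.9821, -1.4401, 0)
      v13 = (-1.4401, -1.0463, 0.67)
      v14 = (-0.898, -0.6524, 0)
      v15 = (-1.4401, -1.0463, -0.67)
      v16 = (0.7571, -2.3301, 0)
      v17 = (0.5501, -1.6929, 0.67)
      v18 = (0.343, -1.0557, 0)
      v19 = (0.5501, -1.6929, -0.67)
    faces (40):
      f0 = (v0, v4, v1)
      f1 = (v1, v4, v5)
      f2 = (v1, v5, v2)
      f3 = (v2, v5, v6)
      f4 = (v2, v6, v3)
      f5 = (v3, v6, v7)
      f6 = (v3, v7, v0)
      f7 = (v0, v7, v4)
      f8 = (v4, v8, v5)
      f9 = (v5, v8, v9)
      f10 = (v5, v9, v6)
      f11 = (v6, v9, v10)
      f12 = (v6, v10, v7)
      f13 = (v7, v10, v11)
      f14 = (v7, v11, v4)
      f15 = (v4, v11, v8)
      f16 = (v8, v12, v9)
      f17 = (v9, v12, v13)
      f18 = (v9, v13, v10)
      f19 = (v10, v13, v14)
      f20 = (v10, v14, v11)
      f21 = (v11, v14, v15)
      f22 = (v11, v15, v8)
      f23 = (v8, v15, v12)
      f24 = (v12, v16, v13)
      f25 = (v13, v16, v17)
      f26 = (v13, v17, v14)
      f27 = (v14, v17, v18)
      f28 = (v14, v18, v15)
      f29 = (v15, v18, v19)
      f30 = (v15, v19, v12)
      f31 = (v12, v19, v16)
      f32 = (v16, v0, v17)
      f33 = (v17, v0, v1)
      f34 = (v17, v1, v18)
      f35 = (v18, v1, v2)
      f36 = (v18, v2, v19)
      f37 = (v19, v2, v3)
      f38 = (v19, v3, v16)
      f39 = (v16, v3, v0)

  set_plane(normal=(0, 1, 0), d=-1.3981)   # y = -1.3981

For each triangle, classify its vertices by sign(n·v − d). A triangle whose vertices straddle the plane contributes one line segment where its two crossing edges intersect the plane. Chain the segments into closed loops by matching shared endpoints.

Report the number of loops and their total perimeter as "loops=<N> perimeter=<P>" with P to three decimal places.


loops=1 perimeter=8.048

Straddling triangles (16 of 40):
  (v8,v12,v9) [+-+] → (-1.9821, -1.3981, 0)–(-1.97294, -1.3981, 0.0113176)  len=0.0146
  (v9,v12,v13) [+-+] → (-1.97294, -1.3981, 0.0113176)–(-1.92429, -1.3981, 0.0714576)  len=0.0774
  (v8,v15,v12) [++-] → (-1.92429, -1.3981, -0.0714576)–(-1.9821, -1.3981, 0)  len=0.0919
  (v12,v16,v13) [--+] → (-0.838001, -1.3981, 0.4864)–(-1.92429, -1.3981, 0.0714576)  len=1.1628
  (v13,v16,v17) [+--] → (-0.838001, -1.3981, 0.4864)–(-0.357279, -1.3981, 0.67)  len=0.5146
  (v13,v17,v14) [+-+] → (-0.357279, -1.3981, 0.67)–(0.139817, -1.3981, 0.480172)  len=0.5321
  (v14,v17,v18) [+-+] → (0.139817, -1.3981, 0.480172)–(0.454285, -1.3981, 0.360025)  len=0.3366
  (v15,v18,v19) [++-] → (0.454285, -1.3981, -0.360025)–(-0.357279, -1.3981, -0.67)  len=0.8687
  (v15,v19,v12) [+--] → (-0.357279, -1.3981, -0.67)–(-1.92429, -1.3981, -0.0714576)  len=1.6774
  (v16,v0,v17) [-+-] → (1.43423, -1.3981, 0)–(0.880947, -1.3981, 0.553327)  len=0.7825
  (v17,v0,v1) [-++] → (0.880947, -1.3981, 0.553327)–(0.764274, -1.3981, 0.67)  len=0.1650
  (v17,v1,v18) [-++] → (0.764274, -1.3981, 0.67)–(0.454285, -1.3981, 0.360025)  len=0.4384
  (v18,v2,v19) [++-] → (0.6476, -1.3981, -0.553327)–(0.454285, -1.3981, -0.360025)  len=0.2734
  (v19,v2,v3) [-++] → (0.6476, -1.3981, -0.553327)–(0.764274, -1.3981, -0.67)  len=0.1650
  (v19,v3,v16) [-+-] → (0.764274, -1.3981, -0.67)–(1.16624, -1.3981, -0.267988)  len=0.5685
  (v16,v3,v0) [-++] → (1.16624, -1.3981, -0.267988)–(1.43423, -1.3981, 0)  len=0.3790

Chained into 1 loop(s):
  loop 1: 16 segments, perimeter = 8.0479
Total perimeter = 8.048


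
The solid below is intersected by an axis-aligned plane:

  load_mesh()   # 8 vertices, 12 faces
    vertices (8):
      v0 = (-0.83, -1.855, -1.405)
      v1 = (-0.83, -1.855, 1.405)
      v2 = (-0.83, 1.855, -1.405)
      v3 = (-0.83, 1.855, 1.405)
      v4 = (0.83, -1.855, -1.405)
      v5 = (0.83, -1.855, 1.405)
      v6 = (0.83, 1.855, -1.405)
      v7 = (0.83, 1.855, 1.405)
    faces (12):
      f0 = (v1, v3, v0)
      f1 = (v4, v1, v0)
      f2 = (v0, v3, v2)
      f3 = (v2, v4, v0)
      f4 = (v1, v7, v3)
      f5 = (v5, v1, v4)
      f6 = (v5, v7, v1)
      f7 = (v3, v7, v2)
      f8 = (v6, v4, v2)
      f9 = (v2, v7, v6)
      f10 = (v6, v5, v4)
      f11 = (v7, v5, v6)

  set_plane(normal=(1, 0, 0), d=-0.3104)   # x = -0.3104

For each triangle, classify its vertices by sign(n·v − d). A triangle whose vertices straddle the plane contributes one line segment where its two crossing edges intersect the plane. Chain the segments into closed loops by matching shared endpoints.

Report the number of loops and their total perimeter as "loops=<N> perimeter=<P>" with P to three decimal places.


loops=1 perimeter=13.040

Straddling triangles (8 of 12):
  (v4,v1,v0) [+--] → (-0.3104, -1.855, 0.525436)–(-0.3104, -1.855, -1.405)  len=1.9304
  (v2,v4,v0) [-+-] → (-0.3104, 0.693725, -1.405)–(-0.3104, -1.855, -1.405)  len=2.5487
  (v1,v7,v3) [-+-] → (-0.3104, -0.693725, 1.405)–(-0.3104, 1.855, 1.405)  len=2.5487
  (v5,v1,v4) [+-+] → (-0.3104, -1.855, 1.405)–(-0.3104, -1.855, 0.525436)  len=0.8796
  (v5,v7,v1) [++-] → (-0.3104, -0.693725, 1.405)–(-0.3104, -1.855, 1.405)  len=1.1613
  (v3,v7,v2) [-+-] → (-0.3104, 1.855, 1.405)–(-0.3104, 1.855, -0.525436)  len=1.9304
  (v6,v4,v2) [++-] → (-0.3104, 0.693725, -1.405)–(-0.3104, 1.855, -1.405)  len=1.1613
  (v2,v7,v6) [-++] → (-0.3104, 1.855, -0.525436)–(-0.3104, 1.855, -1.405)  len=0.8796

Chained into 1 loop(s):
  loop 1: 8 segments, perimeter = 13.0400
Total perimeter = 13.040


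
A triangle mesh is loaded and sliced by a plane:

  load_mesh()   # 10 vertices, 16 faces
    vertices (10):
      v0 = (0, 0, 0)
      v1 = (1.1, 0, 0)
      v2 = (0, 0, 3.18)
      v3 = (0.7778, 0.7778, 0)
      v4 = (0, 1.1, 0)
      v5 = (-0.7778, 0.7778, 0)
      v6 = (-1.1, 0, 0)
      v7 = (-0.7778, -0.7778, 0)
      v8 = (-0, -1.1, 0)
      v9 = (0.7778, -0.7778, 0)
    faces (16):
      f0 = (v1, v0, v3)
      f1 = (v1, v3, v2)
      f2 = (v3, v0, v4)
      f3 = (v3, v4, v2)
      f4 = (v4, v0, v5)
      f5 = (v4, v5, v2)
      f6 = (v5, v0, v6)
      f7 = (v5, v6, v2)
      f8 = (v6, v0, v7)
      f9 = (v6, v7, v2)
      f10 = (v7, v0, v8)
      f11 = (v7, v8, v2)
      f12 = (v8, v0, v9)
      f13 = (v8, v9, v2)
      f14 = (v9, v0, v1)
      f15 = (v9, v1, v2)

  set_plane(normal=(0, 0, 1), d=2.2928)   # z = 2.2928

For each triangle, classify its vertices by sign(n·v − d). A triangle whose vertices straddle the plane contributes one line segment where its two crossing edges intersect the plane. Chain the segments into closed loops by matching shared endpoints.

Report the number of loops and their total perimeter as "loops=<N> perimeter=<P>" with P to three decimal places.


loops=1 perimeter=1.879

Straddling triangles (8 of 16):
  (v1,v3,v2) [--+] → (0.217001, 0.217001, 2.2928)–(0.306893, 0, 2.2928)  len=0.2349
  (v3,v4,v2) [--+] → (0, 0.306893, 2.2928)–(0.217001, 0.217001, 2.2928)  len=0.2349
  (v4,v5,v2) [--+] → (-0.217001, 0.217001, 2.2928)–(0, 0.306893, 2.2928)  len=0.2349
  (v5,v6,v2) [--+] → (-0.306893, 0, 2.2928)–(-0.217001, 0.217001, 2.2928)  len=0.2349
  (v6,v7,v2) [--+] → (-0.217001, -0.217001, 2.2928)–(-0.306893, 0, 2.2928)  len=0.2349
  (v7,v8,v2) [--+] → (0, -0.306893, 2.2928)–(-0.217001, -0.217001, 2.2928)  len=0.2349
  (v8,v9,v2) [--+] → (0.217001, -0.217001, 2.2928)–(0, -0.306893, 2.2928)  len=0.2349
  (v9,v1,v2) [--+] → (0.306893, 0, 2.2928)–(0.217001, -0.217001, 2.2928)  len=0.2349

Chained into 1 loop(s):
  loop 1: 8 segments, perimeter = 1.8791
Total perimeter = 1.879


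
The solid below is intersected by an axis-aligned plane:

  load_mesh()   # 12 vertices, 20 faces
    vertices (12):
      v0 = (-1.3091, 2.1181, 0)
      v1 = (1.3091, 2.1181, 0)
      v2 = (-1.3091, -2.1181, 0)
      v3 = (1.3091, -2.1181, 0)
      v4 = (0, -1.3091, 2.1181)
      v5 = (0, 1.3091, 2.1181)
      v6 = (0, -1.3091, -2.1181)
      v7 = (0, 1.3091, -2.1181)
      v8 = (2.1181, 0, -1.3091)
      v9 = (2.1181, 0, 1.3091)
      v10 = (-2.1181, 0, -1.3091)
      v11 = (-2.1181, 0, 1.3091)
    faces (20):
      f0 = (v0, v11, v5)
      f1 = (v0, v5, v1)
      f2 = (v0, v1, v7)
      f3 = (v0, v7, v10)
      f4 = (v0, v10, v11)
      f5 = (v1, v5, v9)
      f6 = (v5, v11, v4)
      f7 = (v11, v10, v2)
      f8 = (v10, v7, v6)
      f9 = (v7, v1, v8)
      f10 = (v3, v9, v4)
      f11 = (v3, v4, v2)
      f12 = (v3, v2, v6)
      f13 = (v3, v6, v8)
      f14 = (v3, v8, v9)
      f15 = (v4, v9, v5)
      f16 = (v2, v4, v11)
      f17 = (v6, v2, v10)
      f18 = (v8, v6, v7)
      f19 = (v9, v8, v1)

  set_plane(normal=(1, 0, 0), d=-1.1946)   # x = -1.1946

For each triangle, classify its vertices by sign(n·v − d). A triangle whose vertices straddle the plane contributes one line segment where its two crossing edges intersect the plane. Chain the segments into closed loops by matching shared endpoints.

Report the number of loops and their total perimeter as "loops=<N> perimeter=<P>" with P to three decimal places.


Straddling triangles (10 of 20):
  (v0,v11,v5) [--+] → (-1.1946, 0.570773, 1.66183)–(-1.1946, 2.04734, 0.185259)  len=2.0882
  (v0,v5,v1) [-++] → (-1.1946, 2.04734, 0.185259)–(-1.1946, 2.1181, 0)  len=0.1983
  (v0,v1,v7) [-++] → (-1.1946, 2.1181, 0)–(-1.1946, 2.04734, -0.185259)  len=0.1983
  (v0,v7,v10) [-+-] → (-1.1946, 2.04734, -0.185259)–(-1.1946, 0.570773, -1.66183)  len=2.0882
  (v5,v11,v4) [+-+] → (-1.1946, 0.570773, 1.66183)–(-1.1946, -0.570773, 1.66183)  len=1.1415
  (v10,v7,v6) [-++] → (-1.1946, 0.570773, -1.66183)–(-1.1946, -0.570773, -1.66183)  len=1.1415
  (v3,v4,v2) [++-] → (-1.1946, -2.04734, 0.185259)–(-1.1946, -2.1181, 0)  len=0.1983
  (v3,v2,v6) [+-+] → (-1.1946, -2.1181, 0)–(-1.1946, -2.04734, -0.185259)  len=0.1983
  (v2,v4,v11) [-+-] → (-1.1946, -2.04734, 0.185259)–(-1.1946, -0.570773, 1.66183)  len=2.0882
  (v6,v2,v10) [+--] → (-1.1946, -2.04734, -0.185259)–(-1.1946, -0.570773, -1.66183)  len=2.0882

Chained into 1 loop(s):
  loop 1: 10 segments, perimeter = 11.4291
Total perimeter = 11.429

loops=1 perimeter=11.429


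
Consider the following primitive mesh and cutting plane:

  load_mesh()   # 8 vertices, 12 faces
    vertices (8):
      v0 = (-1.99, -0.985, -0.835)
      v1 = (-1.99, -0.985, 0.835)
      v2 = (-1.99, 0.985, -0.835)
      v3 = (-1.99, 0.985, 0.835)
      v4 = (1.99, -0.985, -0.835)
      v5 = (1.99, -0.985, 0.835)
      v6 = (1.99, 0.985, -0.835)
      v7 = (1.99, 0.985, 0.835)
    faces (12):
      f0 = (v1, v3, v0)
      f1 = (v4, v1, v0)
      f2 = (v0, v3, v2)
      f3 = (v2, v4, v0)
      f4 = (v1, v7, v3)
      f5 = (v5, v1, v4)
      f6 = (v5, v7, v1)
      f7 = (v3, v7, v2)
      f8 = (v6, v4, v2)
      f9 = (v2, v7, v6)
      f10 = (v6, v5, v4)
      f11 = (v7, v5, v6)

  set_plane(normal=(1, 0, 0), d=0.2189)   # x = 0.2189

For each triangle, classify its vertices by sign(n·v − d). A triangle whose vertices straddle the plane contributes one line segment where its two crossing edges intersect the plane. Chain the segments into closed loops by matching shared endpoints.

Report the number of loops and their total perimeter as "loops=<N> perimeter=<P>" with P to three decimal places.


Straddling triangles (8 of 12):
  (v4,v1,v0) [+--] → (0.2189, -0.985, -0.09185)–(0.2189, -0.985, -0.835)  len=0.7431
  (v2,v4,v0) [-+-] → (0.2189, -0.10835, -0.835)–(0.2189, -0.985, -0.835)  len=0.8766
  (v1,v7,v3) [-+-] → (0.2189, 0.10835, 0.835)–(0.2189, 0.985, 0.835)  len=0.8766
  (v5,v1,v4) [+-+] → (0.2189, -0.985, 0.835)–(0.2189, -0.985, -0.09185)  len=0.9269
  (v5,v7,v1) [++-] → (0.2189, 0.10835, 0.835)–(0.2189, -0.985, 0.835)  len=1.0934
  (v3,v7,v2) [-+-] → (0.2189, 0.985, 0.835)–(0.2189, 0.985, 0.09185)  len=0.7431
  (v6,v4,v2) [++-] → (0.2189, -0.10835, -0.835)–(0.2189, 0.985, -0.835)  len=1.0934
  (v2,v7,v6) [-++] → (0.2189, 0.985, 0.09185)–(0.2189, 0.985, -0.835)  len=0.9269

Chained into 1 loop(s):
  loop 1: 8 segments, perimeter = 7.2800
Total perimeter = 7.280

loops=1 perimeter=7.280


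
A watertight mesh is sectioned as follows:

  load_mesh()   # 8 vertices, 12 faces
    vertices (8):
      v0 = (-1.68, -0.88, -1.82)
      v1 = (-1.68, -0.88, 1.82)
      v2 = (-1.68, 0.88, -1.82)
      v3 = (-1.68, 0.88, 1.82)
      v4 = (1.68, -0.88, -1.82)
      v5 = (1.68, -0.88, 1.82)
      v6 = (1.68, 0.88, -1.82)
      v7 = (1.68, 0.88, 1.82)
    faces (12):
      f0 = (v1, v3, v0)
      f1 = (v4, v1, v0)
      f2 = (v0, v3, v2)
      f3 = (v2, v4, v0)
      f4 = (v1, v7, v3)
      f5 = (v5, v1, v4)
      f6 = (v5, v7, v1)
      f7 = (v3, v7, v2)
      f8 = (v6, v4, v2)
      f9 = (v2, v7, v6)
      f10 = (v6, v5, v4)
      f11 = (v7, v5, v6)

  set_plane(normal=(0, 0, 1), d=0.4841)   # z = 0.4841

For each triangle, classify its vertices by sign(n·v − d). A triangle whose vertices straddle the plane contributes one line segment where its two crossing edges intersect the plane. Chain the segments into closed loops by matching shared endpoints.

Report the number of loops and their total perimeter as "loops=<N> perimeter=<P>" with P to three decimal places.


loops=1 perimeter=10.240

Straddling triangles (8 of 12):
  (v1,v3,v0) [++-] → (-1.68, 0.23407, 0.4841)–(-1.68, -0.88, 0.4841)  len=1.1141
  (v4,v1,v0) [-+-] → (-0.446862, -0.88, 0.4841)–(-1.68, -0.88, 0.4841)  len=1.2331
  (v0,v3,v2) [-+-] → (-1.68, 0.23407, 0.4841)–(-1.68, 0.88, 0.4841)  len=0.6459
  (v5,v1,v4) [++-] → (-0.446862, -0.88, 0.4841)–(1.68, -0.88, 0.4841)  len=2.1269
  (v3,v7,v2) [++-] → (0.446862, 0.88, 0.4841)–(-1.68, 0.88, 0.4841)  len=2.1269
  (v2,v7,v6) [-+-] → (0.446862, 0.88, 0.4841)–(1.68, 0.88, 0.4841)  len=1.2331
  (v6,v5,v4) [-+-] → (1.68, -0.23407, 0.4841)–(1.68, -0.88, 0.4841)  len=0.6459
  (v7,v5,v6) [++-] → (1.68, -0.23407, 0.4841)–(1.68, 0.88, 0.4841)  len=1.1141

Chained into 1 loop(s):
  loop 1: 8 segments, perimeter = 10.2400
Total perimeter = 10.240


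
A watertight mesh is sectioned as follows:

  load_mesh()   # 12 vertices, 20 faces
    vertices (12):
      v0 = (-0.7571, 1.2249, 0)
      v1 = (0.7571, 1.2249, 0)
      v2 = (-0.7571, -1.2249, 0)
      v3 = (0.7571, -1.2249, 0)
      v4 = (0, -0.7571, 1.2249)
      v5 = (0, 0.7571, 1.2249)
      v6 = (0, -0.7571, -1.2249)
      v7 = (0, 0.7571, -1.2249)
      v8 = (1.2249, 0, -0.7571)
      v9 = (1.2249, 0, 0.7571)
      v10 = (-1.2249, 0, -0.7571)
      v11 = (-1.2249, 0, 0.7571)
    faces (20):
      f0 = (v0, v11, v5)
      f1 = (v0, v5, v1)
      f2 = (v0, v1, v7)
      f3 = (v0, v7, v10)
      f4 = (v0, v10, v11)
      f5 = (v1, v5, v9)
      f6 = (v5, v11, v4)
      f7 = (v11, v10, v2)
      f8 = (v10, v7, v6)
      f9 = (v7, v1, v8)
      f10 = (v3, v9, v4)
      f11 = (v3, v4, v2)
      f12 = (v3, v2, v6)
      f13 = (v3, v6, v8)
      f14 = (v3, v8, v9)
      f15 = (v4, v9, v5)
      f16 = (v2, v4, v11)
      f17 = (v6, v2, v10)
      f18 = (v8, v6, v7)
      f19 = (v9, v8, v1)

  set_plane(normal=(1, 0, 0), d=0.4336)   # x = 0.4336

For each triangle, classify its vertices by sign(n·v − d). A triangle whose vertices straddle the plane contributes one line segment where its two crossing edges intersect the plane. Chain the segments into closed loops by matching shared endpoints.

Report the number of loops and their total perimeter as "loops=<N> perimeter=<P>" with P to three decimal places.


Straddling triangles (10 of 20):
  (v0,v5,v1) [--+] → (0.4336, 1.02501, 0.523385)–(0.4336, 1.2249, 0)  len=0.5603
  (v0,v1,v7) [-+-] → (0.4336, 1.2249, 0)–(0.4336, 1.02501, -0.523385)  len=0.5603
  (v1,v5,v9) [+-+] → (0.4336, 1.02501, 0.523385)–(0.4336, 0.489096, 1.0593)  len=0.7579
  (v7,v1,v8) [-++] → (0.4336, 1.02501, -0.523385)–(0.4336, 0.489096, -1.0593)  len=0.7579
  (v3,v9,v4) [++-] → (0.4336, -0.489096, 1.0593)–(0.4336, -1.02501, 0.523385)  len=0.7579
  (v3,v4,v2) [+--] → (0.4336, -1.02501, 0.523385)–(0.4336, -1.2249, 0)  len=0.5603
  (v3,v2,v6) [+--] → (0.4336, -1.2249, 0)–(0.4336, -1.02501, -0.523385)  len=0.5603
  (v3,v6,v8) [+-+] → (0.4336, -1.02501, -0.523385)–(0.4336, -0.489096, -1.0593)  len=0.7579
  (v4,v9,v5) [-+-] → (0.4336, -0.489096, 1.0593)–(0.4336, 0.489096, 1.0593)  len=0.9782
  (v8,v6,v7) [+--] → (0.4336, -0.489096, -1.0593)–(0.4336, 0.489096, -1.0593)  len=0.9782

Chained into 1 loop(s):
  loop 1: 10 segments, perimeter = 7.2290
Total perimeter = 7.229

loops=1 perimeter=7.229


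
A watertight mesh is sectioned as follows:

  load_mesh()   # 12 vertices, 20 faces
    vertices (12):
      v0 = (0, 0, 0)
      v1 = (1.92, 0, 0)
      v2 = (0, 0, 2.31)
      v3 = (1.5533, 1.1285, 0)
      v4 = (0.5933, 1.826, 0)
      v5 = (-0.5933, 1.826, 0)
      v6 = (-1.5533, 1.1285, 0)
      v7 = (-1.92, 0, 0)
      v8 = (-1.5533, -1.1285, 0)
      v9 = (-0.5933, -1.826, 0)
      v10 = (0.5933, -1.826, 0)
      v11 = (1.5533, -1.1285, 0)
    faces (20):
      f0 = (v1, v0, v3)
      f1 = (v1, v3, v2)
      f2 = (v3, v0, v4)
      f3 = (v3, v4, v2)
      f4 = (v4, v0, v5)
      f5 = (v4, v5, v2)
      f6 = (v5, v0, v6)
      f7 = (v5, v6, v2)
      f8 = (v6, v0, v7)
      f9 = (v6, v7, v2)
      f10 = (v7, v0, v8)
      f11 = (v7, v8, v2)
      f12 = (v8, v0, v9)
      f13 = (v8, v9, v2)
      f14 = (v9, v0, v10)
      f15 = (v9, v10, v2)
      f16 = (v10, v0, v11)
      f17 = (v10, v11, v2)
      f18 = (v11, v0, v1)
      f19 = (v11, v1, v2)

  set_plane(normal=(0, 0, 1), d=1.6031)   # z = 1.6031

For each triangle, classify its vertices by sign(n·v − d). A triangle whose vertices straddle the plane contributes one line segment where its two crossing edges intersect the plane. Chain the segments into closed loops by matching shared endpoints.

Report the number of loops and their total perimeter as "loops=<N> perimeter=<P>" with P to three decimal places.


loops=1 perimeter=3.631

Straddling triangles (10 of 20):
  (v1,v3,v2) [--+] → (0.475337, 0.345341, 1.6031)–(0.587553, 0, 1.6031)  len=0.3631
  (v3,v4,v2) [--+] → (0.18156, 0.558788, 1.6031)–(0.475337, 0.345341, 1.6031)  len=0.3631
  (v4,v5,v2) [--+] → (-0.18156, 0.558788, 1.6031)–(0.18156, 0.558788, 1.6031)  len=0.3631
  (v5,v6,v2) [--+] → (-0.475337, 0.345341, 1.6031)–(-0.18156, 0.558788, 1.6031)  len=0.3631
  (v6,v7,v2) [--+] → (-0.587553, 0, 1.6031)–(-0.475337, 0.345341, 1.6031)  len=0.3631
  (v7,v8,v2) [--+] → (-0.475337, -0.345341, 1.6031)–(-0.587553, 0, 1.6031)  len=0.3631
  (v8,v9,v2) [--+] → (-0.18156, -0.558788, 1.6031)–(-0.475337, -0.345341, 1.6031)  len=0.3631
  (v9,v10,v2) [--+] → (0.18156, -0.558788, 1.6031)–(-0.18156, -0.558788, 1.6031)  len=0.3631
  (v10,v11,v2) [--+] → (0.475337, -0.345341, 1.6031)–(0.18156, -0.558788, 1.6031)  len=0.3631
  (v11,v1,v2) [--+] → (0.587553, 0, 1.6031)–(0.475337, -0.345341, 1.6031)  len=0.3631

Chained into 1 loop(s):
  loop 1: 10 segments, perimeter = 3.6312
Total perimeter = 3.631
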